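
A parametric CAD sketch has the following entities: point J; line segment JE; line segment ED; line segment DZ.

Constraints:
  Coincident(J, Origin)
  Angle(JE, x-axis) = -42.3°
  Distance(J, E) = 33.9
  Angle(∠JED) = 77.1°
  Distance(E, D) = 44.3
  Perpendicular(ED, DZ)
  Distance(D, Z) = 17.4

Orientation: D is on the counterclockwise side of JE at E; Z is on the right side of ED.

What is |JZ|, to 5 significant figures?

62.401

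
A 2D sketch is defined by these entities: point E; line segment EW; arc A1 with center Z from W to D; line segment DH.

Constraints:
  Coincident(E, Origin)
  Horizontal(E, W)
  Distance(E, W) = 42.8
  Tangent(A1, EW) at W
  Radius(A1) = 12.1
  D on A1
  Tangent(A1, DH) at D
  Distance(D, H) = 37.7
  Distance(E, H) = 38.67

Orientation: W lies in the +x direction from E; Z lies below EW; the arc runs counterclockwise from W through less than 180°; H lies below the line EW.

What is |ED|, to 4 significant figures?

33.16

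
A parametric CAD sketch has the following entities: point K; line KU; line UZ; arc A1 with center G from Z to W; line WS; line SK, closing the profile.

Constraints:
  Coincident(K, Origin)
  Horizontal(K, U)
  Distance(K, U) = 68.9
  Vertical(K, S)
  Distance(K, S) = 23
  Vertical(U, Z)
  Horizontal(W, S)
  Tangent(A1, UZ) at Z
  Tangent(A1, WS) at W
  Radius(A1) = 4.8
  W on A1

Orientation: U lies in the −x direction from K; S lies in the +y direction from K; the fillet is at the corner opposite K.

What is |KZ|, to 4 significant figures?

71.26

K is at the origin; K and U share the same y with |KU| = 68.9 and U on the −x side, so U = (-68.90, 0.000). K and S share the same x with |KS| = 23.0 and S on the +y side, so S = (0.000, 23.00). The virtual corner opposite K is at (-68.90, 23.00). The tangent condition forces GZ to be normal to UZ and tangency of A1 to WS means the radius GW is perpendicular to WS, with radius 4.8, so the center G sits 4.8 in from both sides at G = (-64.10, 18.20). That places the tangent points at Z = (-68.90, 18.20) on UZ and W = (-64.10, 23.00) on WS. Then |KZ| = |Z − K| = 71.26.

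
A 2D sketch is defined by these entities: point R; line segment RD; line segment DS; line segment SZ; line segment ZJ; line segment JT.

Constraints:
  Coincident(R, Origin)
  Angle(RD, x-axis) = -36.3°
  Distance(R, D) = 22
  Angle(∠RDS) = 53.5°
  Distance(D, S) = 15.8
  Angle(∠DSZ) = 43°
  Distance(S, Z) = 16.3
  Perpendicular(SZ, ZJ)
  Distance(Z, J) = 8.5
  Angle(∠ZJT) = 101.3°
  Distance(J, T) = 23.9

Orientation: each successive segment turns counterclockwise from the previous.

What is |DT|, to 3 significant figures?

18.8

R is at the origin; RD runs at -36.3° with length 22.0, so D = (17.7, -13.0). ∠RDS = 53.5° gives DS at 90.2° from the x-axis; with |DS| = 15.8, S = (17.7, 2.78). ∠DSZ = 43.0° gives SZ at -133° from the x-axis; with |SZ| = 16.3, Z = (6.60, -9.18). SZ ⟂ ZJ, so ZJ runs at -42.8°; with |ZJ| = 8.5, J = (12.8, -15.0). ∠ZJT = 101.3° gives JT at 35.9° from the x-axis; with |JT| = 23.9, T = (32.2, -0.945). Then |DT| = |T − D| = 18.8.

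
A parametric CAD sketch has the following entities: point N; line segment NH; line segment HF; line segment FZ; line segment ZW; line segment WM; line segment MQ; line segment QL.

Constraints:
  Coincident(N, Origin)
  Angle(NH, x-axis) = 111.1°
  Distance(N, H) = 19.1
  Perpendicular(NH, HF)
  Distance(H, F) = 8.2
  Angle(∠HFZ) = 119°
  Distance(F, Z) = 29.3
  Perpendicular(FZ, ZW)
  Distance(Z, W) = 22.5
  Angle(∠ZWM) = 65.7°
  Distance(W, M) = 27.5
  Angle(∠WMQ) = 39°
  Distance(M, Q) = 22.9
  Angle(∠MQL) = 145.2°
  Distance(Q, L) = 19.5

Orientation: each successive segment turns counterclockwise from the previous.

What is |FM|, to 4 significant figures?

11.96

FZ ⟂ ZW, so ZW runs at -7.900°; with |ZW| = 22.5, W = (3.733, -17.25). ∠ZWM = 65.7° gives WM at 106.4° from the x-axis; with |WM| = 27.5, M = (-4.031, 9.134). Then |FM| = |M − F| = 11.96.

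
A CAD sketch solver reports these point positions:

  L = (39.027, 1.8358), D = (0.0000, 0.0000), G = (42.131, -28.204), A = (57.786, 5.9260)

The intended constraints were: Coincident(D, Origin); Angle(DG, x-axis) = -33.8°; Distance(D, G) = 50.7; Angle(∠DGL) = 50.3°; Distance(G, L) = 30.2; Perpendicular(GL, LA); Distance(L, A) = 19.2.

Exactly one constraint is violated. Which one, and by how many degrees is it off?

Perpendicular(GL, LA) — off by 6.40°.

D = (0.00, 0.00) ✓; DG at -33.80° ✓; |DG| = 50.70 ✓; ∠DGL = 50.30° ✓; |GL| = 30.20 ✓; ∠(GL, LA) = 83.60° ✗; |LA| = 19.20 ✓.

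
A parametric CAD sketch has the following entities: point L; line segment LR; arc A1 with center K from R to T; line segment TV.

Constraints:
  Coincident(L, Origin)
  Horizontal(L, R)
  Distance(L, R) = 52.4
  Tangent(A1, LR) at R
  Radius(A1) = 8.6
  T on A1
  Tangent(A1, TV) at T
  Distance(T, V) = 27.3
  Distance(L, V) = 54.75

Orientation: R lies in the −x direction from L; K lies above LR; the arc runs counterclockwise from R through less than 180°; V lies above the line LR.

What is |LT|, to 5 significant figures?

44.545

L is at the origin; LR is horizontal with |LR| = 52.4 and R on the −x side, so R = (-52.400, 0.0000). Since A1 is tangent to LR there, KR ⟂ LR, so K = R + (0, 8.6) = (-52.400, 8.6000). Since KT ⟂ TV (tangency), |KV| = √(8.6² + 27.3²) = 28.623 regardless of where T sits on A1. So V lies on both circle(L, 54.75) and circle(K, 28.623); the above-LR intersection is V = (-41.909, 35.231). T is the foot of the tangent from V: T = (-43.821, 7.9977).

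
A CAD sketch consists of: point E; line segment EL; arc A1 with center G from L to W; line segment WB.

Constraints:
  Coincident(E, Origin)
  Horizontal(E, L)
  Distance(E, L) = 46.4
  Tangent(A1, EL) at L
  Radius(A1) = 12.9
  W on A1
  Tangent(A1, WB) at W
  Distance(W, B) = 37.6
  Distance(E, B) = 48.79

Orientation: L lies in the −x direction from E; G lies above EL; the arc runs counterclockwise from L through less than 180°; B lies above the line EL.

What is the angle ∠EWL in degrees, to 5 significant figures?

131.07°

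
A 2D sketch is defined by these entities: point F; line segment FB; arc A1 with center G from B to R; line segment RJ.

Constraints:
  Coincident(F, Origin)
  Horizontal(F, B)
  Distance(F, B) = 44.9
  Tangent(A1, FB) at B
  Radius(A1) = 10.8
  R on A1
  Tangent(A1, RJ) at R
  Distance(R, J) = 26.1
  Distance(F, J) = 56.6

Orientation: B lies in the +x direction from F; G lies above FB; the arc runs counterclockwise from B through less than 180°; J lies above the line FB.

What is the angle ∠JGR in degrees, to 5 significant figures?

67.521°

Checks: |GB| = 10.80 ✓; |GR| = 10.80 ✓; ∠(GR, RJ) = 90.00° ✓; |RJ| = 26.10 ✓; |FJ| = 56.60 ✓.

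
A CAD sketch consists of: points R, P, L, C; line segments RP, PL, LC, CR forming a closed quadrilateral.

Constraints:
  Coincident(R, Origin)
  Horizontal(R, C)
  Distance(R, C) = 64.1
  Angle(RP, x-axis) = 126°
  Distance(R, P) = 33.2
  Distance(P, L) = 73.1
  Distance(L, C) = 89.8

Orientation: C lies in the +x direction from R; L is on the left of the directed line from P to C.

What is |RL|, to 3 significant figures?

87.0

R is at the origin; RC is horizontal with |RC| = 64.1 and C in +x, so C = (64.1, 0). RP runs at 126.0° with |RP| = 33.2, so P = (-19.5, 26.9). L is determined by |PL| = 73.1 and |LC| = 89.8 together: it lies at the intersection of circle(P, 73.1) and circle(C, 89.8). With |PC| = 87.8, the foot of the radical line on PC is 28.4 from P and the perpendicular offset is √(73.1² − 28.4²) = 67.3. Taking the left-of-PC solution: L = (28.1, 82.3).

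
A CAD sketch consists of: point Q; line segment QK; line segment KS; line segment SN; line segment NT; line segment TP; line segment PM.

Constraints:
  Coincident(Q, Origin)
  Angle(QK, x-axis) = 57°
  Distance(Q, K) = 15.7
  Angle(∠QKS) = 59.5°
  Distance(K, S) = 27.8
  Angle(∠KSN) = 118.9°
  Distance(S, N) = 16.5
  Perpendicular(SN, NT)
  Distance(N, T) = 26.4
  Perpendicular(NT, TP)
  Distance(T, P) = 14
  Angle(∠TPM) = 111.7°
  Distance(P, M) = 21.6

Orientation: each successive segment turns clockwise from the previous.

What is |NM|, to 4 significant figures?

22.88

Q is at the origin; QK runs at 57.0° with length 15.7, so K = (8.551, 13.17). ∠QKS = 59.5° gives KS at -63.50° from the x-axis; with |KS| = 27.8, S = (20.96, -11.71). ∠KSN = 118.9° gives SN at -124.6° from the x-axis; with |SN| = 16.5, N = (11.59, -25.29). SN is perpendicular to NT, so NT runs at 145.4°; with |NT| = 26.4, T = (-10.15, -10.30). NT is perpendicular to TP, so TP runs at 55.40°; with |TP| = 14.0, P = (-2.195, 1.221). ∠TPM = 111.7° gives PM at -12.90° from the x-axis; with |PM| = 21.6, M = (18.86, -3.601). Then |NM| = |M − N| = 22.88.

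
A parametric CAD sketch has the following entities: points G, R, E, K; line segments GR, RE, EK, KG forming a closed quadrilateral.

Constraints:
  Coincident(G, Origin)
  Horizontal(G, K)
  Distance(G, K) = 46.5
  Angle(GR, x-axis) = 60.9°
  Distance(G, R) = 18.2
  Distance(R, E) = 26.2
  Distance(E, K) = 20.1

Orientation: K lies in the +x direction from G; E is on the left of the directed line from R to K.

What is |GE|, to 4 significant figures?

38.74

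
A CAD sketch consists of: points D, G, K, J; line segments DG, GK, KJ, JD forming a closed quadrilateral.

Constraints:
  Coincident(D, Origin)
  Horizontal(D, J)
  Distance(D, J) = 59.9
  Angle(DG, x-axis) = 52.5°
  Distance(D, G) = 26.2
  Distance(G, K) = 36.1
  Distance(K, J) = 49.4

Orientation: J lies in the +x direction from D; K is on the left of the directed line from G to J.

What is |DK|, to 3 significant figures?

62.1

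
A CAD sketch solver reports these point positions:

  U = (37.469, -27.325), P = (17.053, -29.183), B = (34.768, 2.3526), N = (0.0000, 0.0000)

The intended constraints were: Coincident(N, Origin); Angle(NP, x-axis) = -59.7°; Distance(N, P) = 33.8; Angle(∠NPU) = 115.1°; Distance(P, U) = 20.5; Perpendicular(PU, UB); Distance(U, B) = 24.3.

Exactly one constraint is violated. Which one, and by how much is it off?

Distance(U, B) = 24.3 — off by 5.50.

N = (0.00, 0.00) ✓; NP at -59.70° ✓; |NP| = 33.80 ✓; ∠NPU = 115.1° ✓; |PU| = 20.50 ✓; ∠(PU, UB) = 90.00° ✓; |UB| = 29.80 ✗.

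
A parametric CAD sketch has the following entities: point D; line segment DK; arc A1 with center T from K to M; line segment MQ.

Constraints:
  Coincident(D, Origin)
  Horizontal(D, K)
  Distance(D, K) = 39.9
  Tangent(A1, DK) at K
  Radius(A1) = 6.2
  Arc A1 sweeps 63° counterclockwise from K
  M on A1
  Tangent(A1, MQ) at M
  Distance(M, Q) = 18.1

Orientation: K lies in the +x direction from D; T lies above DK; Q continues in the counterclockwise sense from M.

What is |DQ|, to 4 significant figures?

57.08

On A1, K sits at bearing -90° from T; a 63° counterclockwise sweep puts M at bearing -27°, so M = T + 6.2·(cos -27°, sin -27°) = (45.42, 3.385). Tangency of A1 to MQ means the radius TM is perpendicular to MQ, so MQ runs along (−sin -27°, cos -27°); with |MQ| = 18.1, Q = (53.64, 19.51). Then |DQ| = |Q − D| = 57.08.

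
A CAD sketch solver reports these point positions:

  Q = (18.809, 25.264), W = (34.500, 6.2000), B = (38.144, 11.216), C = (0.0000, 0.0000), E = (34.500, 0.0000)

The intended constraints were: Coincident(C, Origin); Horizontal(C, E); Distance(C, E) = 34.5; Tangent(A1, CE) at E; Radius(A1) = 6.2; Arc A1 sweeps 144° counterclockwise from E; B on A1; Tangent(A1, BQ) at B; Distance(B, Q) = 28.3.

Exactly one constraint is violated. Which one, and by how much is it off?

Distance(B, Q) = 28.3 — off by 4.40.

C = (0.00, 0.00) ✓; C.y = 0.00, E.y = 0.00 ✓; |CE| = 34.50 ✓; ∠(WE, EC) = 90.00° ✓; |WE| = 6.200 ✓; bearing(W→B) − bearing(W→E) = 144.0° ✓; |WB| = 6.200 ✓; ∠(WB, BQ) = 90.00° ✓; |BQ| = 23.90 ✗.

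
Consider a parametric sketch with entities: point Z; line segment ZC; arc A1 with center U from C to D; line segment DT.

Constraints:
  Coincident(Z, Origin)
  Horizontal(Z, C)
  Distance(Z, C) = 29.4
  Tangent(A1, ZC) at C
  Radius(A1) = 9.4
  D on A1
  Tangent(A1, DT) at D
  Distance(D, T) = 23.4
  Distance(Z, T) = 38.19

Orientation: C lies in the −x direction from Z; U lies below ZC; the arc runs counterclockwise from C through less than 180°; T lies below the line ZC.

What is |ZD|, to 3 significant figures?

39.5

Checks: |ZC| = 29.40 ✓; ∠(UC, CZ) = 90.00° ✓; |UD| = 9.400 ✓; ∠(UD, DT) = 90.00° ✓; |DT| = 23.40 ✓; |ZT| = 38.19 ✓.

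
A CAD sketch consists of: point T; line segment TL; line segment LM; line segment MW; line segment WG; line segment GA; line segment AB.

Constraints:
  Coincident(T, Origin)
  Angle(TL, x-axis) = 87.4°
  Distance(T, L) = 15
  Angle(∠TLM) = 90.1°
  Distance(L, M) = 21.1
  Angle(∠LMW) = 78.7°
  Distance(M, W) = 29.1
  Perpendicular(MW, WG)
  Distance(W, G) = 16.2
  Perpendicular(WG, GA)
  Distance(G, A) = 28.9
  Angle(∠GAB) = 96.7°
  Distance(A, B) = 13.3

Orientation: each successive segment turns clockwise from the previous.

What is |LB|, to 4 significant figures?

18.53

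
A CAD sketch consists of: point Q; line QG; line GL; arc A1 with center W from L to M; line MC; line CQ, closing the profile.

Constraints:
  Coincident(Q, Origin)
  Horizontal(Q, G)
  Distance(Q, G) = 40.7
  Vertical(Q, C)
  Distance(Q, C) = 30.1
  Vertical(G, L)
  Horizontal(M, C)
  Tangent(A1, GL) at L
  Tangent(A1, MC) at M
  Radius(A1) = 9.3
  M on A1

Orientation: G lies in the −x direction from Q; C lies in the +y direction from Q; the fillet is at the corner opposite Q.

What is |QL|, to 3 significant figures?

45.7

Q is at the origin; Q and G share the same y with |QG| = 40.7 and G on the −x side, so G = (-40.7, 0.00). QC is vertical with |QC| = 30.1 and C on the +y side, so C = (0.00, 30.1). The virtual corner opposite Q is at (-40.7, 30.1). Since A1 is tangent to GL there, WL ⟂ GL and the tangent condition forces WM to be normal to MC, with radius 9.3, so the center W sits 9.3 in from both sides at W = (-31.4, 20.8). That places the tangent points at L = (-40.7, 20.8) on GL and M = (-31.4, 30.1) on MC. Then |QL| = |L − Q| = 45.7.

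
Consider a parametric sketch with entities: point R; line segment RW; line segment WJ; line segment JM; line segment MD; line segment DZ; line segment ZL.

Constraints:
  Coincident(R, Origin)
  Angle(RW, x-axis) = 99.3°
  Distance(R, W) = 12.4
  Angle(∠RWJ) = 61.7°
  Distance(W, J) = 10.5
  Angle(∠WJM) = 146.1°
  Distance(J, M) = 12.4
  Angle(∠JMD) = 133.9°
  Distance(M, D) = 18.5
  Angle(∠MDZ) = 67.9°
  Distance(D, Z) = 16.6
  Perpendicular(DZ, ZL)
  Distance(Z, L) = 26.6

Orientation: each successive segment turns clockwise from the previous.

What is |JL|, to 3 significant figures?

5.20

∠MDZ = 67.9° gives DZ at 149° from the x-axis; with |DZ| = 16.6, Z = (-1.70, -10.8). The perpendicularity gives ZL at right angles to DZ, so ZL runs at 58.9°; with |ZL| = 26.6, L = (12.0, 12.0). Then |JL| = |L − J| = 5.20.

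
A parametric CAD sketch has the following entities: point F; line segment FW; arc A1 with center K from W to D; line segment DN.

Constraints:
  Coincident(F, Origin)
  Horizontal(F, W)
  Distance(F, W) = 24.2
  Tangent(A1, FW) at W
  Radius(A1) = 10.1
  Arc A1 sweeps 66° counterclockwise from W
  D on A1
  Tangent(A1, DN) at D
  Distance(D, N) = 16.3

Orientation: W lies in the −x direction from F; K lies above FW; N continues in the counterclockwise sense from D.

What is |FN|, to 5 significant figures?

22.488

F is at the origin; FW is horizontal with |FW| = 24.2 and W on the −x side, so W = (-24.200, 0.0000). A1 meets FW tangentially, so KW is at right angles to FW, so K = W + (0, 10.1) = (-24.200, 10.100). On A1, W sits at bearing -90° from K; a 66° counterclockwise sweep puts D at bearing -24°, so D = K + 10.1·(cos -24°, sin -24°) = (-14.973, 5.9920). Since A1 is tangent to DN there, KD ⟂ DN, so DN runs along (−sin -24°, cos -24°); with |DN| = 16.3, N = (-8.3434, 20.883). Then |FN| = |N − F| = 22.488.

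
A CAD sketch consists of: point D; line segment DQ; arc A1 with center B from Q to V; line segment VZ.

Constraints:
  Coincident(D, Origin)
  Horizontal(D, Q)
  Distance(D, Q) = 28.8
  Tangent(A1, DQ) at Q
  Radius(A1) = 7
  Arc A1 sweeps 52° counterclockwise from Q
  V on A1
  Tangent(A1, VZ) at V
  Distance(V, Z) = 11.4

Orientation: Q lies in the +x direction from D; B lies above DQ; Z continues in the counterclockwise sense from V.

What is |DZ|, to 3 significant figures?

43.0

On A1, Q sits at bearing -90° from B; a 52° counterclockwise sweep puts V at bearing -38°, so V = B + 7.0·(cos -38°, sin -38°) = (34.3, 2.69). The tangent condition forces BV to be normal to VZ, so VZ runs along (−sin -38°, cos -38°); with |VZ| = 11.4, Z = (41.3, 11.7). Then |DZ| = |Z − D| = 43.0.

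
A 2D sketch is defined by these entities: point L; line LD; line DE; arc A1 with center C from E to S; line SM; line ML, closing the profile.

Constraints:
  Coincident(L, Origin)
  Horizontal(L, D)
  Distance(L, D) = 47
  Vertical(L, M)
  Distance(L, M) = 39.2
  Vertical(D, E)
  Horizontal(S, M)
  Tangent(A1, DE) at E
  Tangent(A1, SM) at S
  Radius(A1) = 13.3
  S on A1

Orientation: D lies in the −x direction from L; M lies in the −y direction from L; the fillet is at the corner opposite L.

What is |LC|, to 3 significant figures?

42.5

L is at the origin; LD is horizontal with |LD| = 47.0 and D on the −x side, so D = (-47.0, 0.00). LM is vertical with |LM| = 39.2 and M on the −y side, so M = (0.00, -39.2). The virtual corner opposite L is at (-47.0, -39.2). The tangent condition forces CE to be normal to DE and tangency of A1 to SM means the radius CS is perpendicular to SM, with radius 13.3, so the center C sits 13.3 in from both sides at C = (-33.7, -25.9). Then |LC| = |C − L| = 42.5.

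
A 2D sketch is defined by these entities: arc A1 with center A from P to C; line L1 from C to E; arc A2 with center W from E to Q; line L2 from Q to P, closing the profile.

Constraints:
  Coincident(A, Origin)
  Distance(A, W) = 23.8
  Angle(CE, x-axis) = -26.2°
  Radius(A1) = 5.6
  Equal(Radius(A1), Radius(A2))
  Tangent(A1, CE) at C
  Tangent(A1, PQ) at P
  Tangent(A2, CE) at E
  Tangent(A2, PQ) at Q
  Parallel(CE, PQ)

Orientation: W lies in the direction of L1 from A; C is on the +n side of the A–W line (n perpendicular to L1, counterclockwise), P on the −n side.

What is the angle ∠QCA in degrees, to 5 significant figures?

64.799°

The slot axis is L1's direction at -26.2°, so u = (cos -26.2°, sin -26.2°) = (0.89726, -0.44151) and n = (−sin -26.2°, cos -26.2°) = (0.44151, 0.89726). A is at the origin and W lies 23.8 along u from A, so W = 23.8·u = (21.355, -10.508). Tangency of A1 to both parallel lines with radius 5.6 puts C and P at A ± 5.6·n: C = (2.4724, 5.0246), P = (-2.4724, -5.0246). Equal radii place E and Q the same way about W: E = W + 5.6·n = (23.827, -5.4832), Q = W − 5.6·n = (18.882, -15.532). Then cos ∠QCA = CQ·CA / (|CQ||CA|), giving 64.799°.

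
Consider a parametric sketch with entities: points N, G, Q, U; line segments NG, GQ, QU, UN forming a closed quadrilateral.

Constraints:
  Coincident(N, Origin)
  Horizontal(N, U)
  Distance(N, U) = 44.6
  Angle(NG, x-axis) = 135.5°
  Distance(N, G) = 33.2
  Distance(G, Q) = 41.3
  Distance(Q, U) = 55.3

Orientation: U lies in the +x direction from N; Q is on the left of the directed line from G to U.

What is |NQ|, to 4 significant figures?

46.01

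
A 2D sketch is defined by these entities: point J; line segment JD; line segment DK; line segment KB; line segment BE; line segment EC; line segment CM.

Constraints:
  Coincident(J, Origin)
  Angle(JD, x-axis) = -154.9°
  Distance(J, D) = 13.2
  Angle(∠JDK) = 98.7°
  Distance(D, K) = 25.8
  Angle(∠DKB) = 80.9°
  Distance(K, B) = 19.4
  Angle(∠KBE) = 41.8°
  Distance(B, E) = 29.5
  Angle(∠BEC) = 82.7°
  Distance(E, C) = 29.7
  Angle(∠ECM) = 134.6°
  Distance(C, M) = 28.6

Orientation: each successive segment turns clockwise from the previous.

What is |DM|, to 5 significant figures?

61.111

J is at the origin; JD runs at -154.9° with length 13.2, so D = (-11.954, -5.5994). ∠JDK = 98.7° gives DK at 123.80° from the x-axis; with |DK| = 25.8, K = (-26.306, 15.840). ∠DKB = 80.9° gives KB at 24.700° from the x-axis; with |KB| = 19.4, B = (-8.6809, 23.947). ∠KBE = 41.8° gives BE at -113.50° from the x-axis; with |BE| = 29.5, E = (-20.444, -3.1067). ∠BEC = 82.7° gives EC at 149.20° from the x-axis; with |EC| = 29.7, C = (-45.955, 12.101). ∠ECM = 134.6° gives CM at 103.80° from the x-axis; with |CM| = 28.6, M = (-52.777, 39.875). Then |DM| = |M − D| = 61.111.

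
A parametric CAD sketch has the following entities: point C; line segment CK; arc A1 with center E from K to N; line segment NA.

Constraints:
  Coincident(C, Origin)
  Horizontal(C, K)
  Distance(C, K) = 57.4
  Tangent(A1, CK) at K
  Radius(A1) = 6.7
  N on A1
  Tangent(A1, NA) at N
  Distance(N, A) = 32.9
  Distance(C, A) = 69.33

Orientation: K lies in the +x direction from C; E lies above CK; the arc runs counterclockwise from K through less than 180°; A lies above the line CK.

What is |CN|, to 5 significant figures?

64.451

Checks: ∠(EK, KC) = 90.00° ✓; |EK| = 6.700 ✓; |EN| = 6.700 ✓; ∠(EN, NA) = 90.00° ✓; |NA| = 32.90 ✓; |CA| = 69.33 ✓.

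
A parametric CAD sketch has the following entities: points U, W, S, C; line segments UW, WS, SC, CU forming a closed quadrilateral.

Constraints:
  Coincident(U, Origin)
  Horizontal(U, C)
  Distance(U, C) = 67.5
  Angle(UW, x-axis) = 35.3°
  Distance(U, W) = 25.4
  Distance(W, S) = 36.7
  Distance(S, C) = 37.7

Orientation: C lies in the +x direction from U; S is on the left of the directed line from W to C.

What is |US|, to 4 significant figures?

62.08

Checks: |WS| = 36.70 ✓; |SC| = 37.70 ✓.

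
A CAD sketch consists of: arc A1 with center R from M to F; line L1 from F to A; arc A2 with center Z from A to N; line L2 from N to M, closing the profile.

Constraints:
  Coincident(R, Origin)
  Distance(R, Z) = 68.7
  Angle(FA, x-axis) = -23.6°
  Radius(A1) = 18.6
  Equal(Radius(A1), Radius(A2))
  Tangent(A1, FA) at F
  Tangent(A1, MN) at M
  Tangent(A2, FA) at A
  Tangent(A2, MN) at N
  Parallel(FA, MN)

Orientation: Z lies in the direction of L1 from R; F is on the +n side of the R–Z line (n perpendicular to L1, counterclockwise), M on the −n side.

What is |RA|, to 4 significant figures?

71.17

Tangency of A1 to both parallel lines with radius 18.6 puts F and M at R ± 18.6·n: F = (7.446, 17.04), M = (-7.446, -17.04). Equal radii place A and N the same way about Z: A = Z + 18.6·n = (70.40, -10.46), N = Z − 18.6·n = (55.51, -44.55). Then |RA| = |A − R| = 71.17.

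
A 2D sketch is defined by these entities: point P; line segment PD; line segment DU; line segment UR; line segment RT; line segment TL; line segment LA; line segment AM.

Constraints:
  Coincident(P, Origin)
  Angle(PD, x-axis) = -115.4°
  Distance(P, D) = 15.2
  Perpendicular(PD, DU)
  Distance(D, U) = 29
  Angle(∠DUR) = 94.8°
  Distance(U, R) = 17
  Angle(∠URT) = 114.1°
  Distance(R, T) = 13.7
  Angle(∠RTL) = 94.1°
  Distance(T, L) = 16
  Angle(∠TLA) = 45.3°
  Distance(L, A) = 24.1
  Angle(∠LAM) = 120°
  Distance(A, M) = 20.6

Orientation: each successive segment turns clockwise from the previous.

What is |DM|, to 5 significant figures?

52.716

∠TLA = 45.3° gives LA at 142.90° from the x-axis; with |LA| = 24.1, A = (-30.166, 14.136). ∠LAM = 120.0° gives AM at 82.900° from the x-axis; with |AM| = 20.6, M = (-27.620, 34.578). Then |DM| = |M − D| = 52.716.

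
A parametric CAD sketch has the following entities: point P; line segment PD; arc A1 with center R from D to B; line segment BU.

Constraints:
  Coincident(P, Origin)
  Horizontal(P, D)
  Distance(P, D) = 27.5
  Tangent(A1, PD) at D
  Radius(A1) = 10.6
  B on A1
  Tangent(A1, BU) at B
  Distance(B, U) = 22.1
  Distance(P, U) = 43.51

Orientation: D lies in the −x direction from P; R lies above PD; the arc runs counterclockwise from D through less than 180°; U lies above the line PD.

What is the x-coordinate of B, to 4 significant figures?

-17.64

P is at the origin; P and D share the same y with |PD| = 27.5 and D on the −x side, so D = (-27.50, 0.000). The tangent condition forces RD to be normal to PD, so R = D + (0, 10.6) = (-27.50, 10.60). Since RB ⟂ BU (tangency), |RU| = √(10.6² + 22.1²) = 24.51 regardless of where B sits on A1. So U lies on both circle(P, 43.51) and circle(R, 24.51); the above-PD intersection is U = (-25.78, 35.05). B is the foot of the tangent from U: B = (-17.64, 14.50).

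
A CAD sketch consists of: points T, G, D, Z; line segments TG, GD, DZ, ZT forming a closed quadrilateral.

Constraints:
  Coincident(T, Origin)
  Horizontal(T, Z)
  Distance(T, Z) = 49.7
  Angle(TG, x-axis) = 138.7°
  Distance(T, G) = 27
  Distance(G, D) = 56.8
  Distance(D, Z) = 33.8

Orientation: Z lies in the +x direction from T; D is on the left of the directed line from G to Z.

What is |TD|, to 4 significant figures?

46.48

T is at the origin; T and Z share the same y with |TZ| = 49.7 and Z in +x, so Z = (49.7, 0). TG runs at 138.7° with |TG| = 27.0, so G = (-20.28, 17.82). D is determined by |GD| = 56.8 and |DZ| = 33.8 together: it lies at the intersection of circle(G, 56.8) and circle(Z, 33.8). With |GZ| = 72.22, the foot of the radical line on GZ is 50.54 from G and the perpendicular offset is √(56.8² − 50.54²) = 25.93. Taking the left-of-GZ solution: D = (35.09, 30.48).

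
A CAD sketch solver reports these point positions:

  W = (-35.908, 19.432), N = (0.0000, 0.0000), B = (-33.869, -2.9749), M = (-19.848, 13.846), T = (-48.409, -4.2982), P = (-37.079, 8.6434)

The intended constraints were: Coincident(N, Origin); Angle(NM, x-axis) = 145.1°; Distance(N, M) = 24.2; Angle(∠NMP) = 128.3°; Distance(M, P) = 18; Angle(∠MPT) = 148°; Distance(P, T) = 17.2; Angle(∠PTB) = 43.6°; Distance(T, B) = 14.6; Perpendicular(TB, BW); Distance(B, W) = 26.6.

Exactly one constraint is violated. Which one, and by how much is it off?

Distance(B, W) = 26.6 — off by 4.10.

N = (0.00, 0.00) ✓; NM at 145.1° ✓; |NM| = 24.20 ✓; ∠NMP = 128.3° ✓; |MP| = 18.00 ✓; ∠MPT = 148.0° ✓; |PT| = 17.20 ✓; ∠PTB = 43.60° ✓; |TB| = 14.60 ✓; ∠(TB, BW) = 90.00° ✓; |BW| = 22.50 ✗.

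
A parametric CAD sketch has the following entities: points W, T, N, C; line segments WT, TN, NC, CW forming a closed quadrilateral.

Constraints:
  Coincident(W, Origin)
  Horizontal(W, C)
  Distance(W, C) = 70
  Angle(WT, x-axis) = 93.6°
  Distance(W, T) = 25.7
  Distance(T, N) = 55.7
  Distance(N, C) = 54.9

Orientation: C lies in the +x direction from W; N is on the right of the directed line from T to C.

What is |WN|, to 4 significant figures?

32.91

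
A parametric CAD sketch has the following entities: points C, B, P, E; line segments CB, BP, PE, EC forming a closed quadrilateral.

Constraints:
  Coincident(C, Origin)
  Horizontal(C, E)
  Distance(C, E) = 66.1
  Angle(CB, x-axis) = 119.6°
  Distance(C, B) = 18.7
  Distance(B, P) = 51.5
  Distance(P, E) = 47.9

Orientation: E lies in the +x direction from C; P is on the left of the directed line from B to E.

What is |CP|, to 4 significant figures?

53.46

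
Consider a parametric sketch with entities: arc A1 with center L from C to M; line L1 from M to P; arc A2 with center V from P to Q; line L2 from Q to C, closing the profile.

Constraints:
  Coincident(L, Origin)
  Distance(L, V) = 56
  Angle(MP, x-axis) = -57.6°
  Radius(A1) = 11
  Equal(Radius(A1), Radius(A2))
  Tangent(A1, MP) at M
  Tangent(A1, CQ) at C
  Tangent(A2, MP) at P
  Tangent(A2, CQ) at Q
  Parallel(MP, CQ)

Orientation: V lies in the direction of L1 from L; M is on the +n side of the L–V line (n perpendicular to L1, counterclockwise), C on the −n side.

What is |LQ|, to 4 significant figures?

57.07

The slot axis is L1's direction at -57.6°, so u = (cos -57.6°, sin -57.6°) = (0.5358, -0.8443) and n = (−sin -57.6°, cos -57.6°) = (0.8443, 0.5358). L is at the origin and V lies 56.0 along u from L, so V = 56.0·u = (30.01, -47.28). Tangency of A1 to both parallel lines with radius 11.0 puts M and C at L ± 11.0·n: M = (9.288, 5.894), C = (-9.288, -5.894). Equal radii place P and Q the same way about V: P = V + 11.0·n = (39.29, -41.39), Q = V − 11.0·n = (20.72, -53.18). Then |LQ| = |Q − L| = 57.07.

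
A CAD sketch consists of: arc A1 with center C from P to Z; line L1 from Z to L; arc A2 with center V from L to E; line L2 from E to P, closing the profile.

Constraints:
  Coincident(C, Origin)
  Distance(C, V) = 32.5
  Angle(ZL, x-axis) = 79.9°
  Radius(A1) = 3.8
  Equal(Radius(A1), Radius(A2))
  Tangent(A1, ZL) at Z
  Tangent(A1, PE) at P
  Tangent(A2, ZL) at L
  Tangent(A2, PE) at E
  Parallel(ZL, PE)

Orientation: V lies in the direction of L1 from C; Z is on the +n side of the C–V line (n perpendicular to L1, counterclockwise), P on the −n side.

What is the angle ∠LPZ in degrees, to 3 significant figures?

76.8°

The slot axis is L1's direction at 79.9°, so u = (cos 79.9°, sin 79.9°) = (0.175, 0.985) and n = (−sin 79.9°, cos 79.9°) = (-0.985, 0.175). C is at the origin and V lies 32.5 along u from C, so V = 32.5·u = (5.70, 32.0). Tangency of A1 to both parallel lines with radius 3.8 puts Z and P at C ± 3.8·n: Z = (-3.74, 0.666), P = (3.74, -0.666). Equal radii place L and E the same way about V: L = V + 3.8·n = (1.96, 32.7), E = V − 3.8·n = (9.44, 31.3). Then cos ∠LPZ = PL·PZ / (|PL||PZ|), giving 76.8°.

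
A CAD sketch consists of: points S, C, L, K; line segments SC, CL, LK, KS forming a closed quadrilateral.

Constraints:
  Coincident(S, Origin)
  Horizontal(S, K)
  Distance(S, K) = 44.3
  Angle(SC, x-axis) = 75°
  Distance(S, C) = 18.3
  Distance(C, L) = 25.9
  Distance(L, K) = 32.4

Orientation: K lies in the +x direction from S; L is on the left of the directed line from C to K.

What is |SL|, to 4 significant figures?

40.03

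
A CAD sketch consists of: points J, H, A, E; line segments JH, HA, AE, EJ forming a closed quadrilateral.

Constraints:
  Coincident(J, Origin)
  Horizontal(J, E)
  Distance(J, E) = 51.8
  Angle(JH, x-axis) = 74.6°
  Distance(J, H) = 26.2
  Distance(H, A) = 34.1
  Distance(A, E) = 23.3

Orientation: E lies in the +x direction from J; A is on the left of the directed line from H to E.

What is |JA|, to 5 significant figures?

45.592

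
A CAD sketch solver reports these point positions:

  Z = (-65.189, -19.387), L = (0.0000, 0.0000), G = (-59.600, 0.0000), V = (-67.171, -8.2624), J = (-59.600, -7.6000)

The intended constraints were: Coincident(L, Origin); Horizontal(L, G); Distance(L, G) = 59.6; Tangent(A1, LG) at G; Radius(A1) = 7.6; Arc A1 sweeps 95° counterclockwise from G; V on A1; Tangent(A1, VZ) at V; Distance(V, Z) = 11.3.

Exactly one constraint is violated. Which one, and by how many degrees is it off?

Tangent(A1, VZ) at V — off by 5.10°.

L = (0.00, 0.00) ✓; L.y = 0.00, G.y = 0.00 ✓; |LG| = 59.60 ✓; ∠(JG, GL) = 90.00° ✓; |JG| = 7.600 ✓; bearing(J→V) − bearing(J→G) = 95.00° ✓; |JV| = 7.600 ✓; ∠(JV, VZ) = 84.90° ✗; |VZ| = 11.30 ✓.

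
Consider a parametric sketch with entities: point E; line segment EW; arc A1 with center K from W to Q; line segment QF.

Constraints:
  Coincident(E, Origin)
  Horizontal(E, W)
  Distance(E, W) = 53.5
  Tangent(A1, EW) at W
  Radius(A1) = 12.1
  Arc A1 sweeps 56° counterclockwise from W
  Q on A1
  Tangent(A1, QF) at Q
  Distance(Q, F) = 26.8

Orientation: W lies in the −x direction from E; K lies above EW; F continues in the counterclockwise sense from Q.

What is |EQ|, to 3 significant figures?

43.8

E is at the origin; E and W share the same y with |EW| = 53.5 and W on the −x side, so W = (-53.5, 0.00). Tangency of A1 to EW means the radius KW is perpendicular to EW, so K = W + (0, 12.1) = (-53.5, 12.1). On A1, W sits at bearing -90° from K; a 56° counterclockwise sweep puts Q at bearing -34°, so Q = K + 12.1·(cos -34°, sin -34°) = (-43.5, 5.33). Then |EQ| = |Q − E| = 43.8.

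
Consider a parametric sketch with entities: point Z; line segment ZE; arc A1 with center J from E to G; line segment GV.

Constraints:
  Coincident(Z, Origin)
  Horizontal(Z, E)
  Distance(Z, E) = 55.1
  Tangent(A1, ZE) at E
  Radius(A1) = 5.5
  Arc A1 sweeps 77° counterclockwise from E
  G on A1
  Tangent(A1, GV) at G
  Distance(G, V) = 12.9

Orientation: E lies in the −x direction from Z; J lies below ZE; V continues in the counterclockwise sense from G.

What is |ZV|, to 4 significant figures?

65.56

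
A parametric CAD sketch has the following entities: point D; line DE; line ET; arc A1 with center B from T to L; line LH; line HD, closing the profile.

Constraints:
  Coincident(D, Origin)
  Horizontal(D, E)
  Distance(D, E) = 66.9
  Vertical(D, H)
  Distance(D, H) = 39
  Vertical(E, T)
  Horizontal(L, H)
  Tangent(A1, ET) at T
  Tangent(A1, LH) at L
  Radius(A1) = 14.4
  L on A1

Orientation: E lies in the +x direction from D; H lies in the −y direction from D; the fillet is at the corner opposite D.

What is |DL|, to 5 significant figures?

65.401

D is at the origin; D and E share the same y with |DE| = 66.9 and E on the +x side, so E = (66.900, 0.0000). D and H share the same x with |DH| = 39.0 and H on the −y side, so H = (0.0000, -39.000). The virtual corner opposite D is at (66.900, -39.000). Since A1 is tangent to ET there, BT ⟂ ET and since A1 is tangent to LH there, BL ⟂ LH, with radius 14.4, so the center B sits 14.4 in from both sides at B = (52.500, -24.600). That places the tangent points at T = (66.900, -24.600) on ET and L = (52.500, -39.000) on LH. Then |DL| = |L − D| = 65.401.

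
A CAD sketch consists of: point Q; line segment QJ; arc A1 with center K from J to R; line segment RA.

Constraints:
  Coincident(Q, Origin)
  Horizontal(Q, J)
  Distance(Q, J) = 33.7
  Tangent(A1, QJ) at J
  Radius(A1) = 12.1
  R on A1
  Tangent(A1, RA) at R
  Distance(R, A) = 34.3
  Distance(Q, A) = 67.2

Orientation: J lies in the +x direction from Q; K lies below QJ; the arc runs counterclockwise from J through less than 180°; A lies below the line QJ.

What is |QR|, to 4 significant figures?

32.93

Checks: ∠(KJ, JQ) = 90.00° ✓; |KJ| = 12.10 ✓; |KR| = 12.10 ✓; ∠(KR, RA) = 90.00° ✓; |RA| = 34.30 ✓; |QA| = 67.20 ✓.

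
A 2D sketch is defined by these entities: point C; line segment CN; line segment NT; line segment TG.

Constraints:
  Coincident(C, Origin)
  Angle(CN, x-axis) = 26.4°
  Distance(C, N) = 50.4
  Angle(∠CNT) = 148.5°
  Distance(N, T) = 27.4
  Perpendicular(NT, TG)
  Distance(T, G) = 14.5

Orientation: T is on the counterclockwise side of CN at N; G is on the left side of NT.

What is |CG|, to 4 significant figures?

71.36

∠CNT = 148.5°, so NT runs at 26.4° + (180° − 148.5°) = 57.90° from the x-axis; with |NT| = 27.4, T = N + 27.4·(cos 57.90°, sin 57.90°) = (59.70, 45.62). The perpendicularity gives TG at right angles to NT; with |TG| = 14.5 on the left of NT, G = T + 14.5·(-0.8471, 0.5314) = (47.42, 53.33). Then |CG| = |G − C| = 71.36.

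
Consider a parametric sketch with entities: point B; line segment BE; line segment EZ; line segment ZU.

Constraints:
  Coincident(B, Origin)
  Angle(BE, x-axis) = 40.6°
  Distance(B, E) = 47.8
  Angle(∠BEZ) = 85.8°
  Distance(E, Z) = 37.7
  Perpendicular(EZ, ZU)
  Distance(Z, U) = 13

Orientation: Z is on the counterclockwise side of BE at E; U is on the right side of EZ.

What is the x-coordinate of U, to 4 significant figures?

18.95

B is at the origin; BE runs at 40.6° with length 47.8, so E = 47.8·(cos 40.6°, sin 40.6°) = (36.29, 31.11). ∠BEZ = 85.8°, so EZ runs at 40.6° + (180° − 85.8°) = 134.8° from the x-axis; with |EZ| = 37.7, Z = E + 37.7·(cos 134.8°, sin 134.8°) = (9.728, 57.86). EZ is perpendicular to ZU; with |ZU| = 13.0 on the right of EZ, U = Z + 13.0·(0.7096, 0.7046) = (18.95, 67.02). So U.x = 18.95.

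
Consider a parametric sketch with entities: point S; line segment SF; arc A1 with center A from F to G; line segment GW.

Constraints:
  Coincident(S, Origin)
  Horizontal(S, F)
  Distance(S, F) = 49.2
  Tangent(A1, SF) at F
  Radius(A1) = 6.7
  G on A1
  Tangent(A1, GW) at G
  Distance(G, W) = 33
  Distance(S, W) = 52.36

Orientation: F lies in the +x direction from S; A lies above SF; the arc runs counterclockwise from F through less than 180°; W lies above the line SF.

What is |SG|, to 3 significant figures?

55.7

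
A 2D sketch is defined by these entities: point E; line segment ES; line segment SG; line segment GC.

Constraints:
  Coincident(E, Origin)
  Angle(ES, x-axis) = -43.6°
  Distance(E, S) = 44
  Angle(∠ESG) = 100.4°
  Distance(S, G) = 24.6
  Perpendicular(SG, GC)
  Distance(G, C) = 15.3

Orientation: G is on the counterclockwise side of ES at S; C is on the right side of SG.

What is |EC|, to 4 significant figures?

67.01

E is at the origin; ES runs at -43.6° with length 44.0, so S = 44.0·(cos -43.6°, sin -43.6°) = (31.86, -30.34). ∠ESG = 100.4°, so SG runs at -43.6° + (180° − 100.4°) = 36.00° from the x-axis; with |SG| = 24.6, G = S + 24.6·(cos 36.00°, sin 36.00°) = (51.77, -15.88). SG is perpendicular to GC; with |GC| = 15.3 on the right of SG, C = G + 15.3·(0.5878, -0.8090) = (60.76, -28.26). Then |EC| = |C − E| = 67.01.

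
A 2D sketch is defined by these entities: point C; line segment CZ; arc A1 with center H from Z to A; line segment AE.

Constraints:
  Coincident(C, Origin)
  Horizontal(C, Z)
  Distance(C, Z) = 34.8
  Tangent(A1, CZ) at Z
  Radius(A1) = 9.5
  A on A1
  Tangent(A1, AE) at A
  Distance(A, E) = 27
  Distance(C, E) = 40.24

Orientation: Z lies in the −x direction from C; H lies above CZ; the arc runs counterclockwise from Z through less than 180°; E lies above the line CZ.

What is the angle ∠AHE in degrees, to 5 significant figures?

70.615°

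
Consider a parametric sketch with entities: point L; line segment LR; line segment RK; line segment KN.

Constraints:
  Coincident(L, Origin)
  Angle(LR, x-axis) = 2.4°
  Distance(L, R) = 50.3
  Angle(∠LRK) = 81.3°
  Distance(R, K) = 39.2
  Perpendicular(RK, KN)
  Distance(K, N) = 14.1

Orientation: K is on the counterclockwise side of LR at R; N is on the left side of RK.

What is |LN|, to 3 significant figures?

47.6

L is at the origin; LR runs at 2.4° with length 50.3, so R = 50.3·(cos 2.4°, sin 2.4°) = (50.3, 2.11). ∠LRK = 81.3°, so RK runs at 2.4° + (180° − 81.3°) = 101° from the x-axis; with |RK| = 39.2, K = R + 39.2·(cos 101°, sin 101°) = (42.7, 40.6). RK ⟂ KN; with |KN| = 14.1 on the left of RK, N = K + 14.1·(-0.981, -0.193) = (28.9, 37.9). Then |LN| = |N − L| = 47.6.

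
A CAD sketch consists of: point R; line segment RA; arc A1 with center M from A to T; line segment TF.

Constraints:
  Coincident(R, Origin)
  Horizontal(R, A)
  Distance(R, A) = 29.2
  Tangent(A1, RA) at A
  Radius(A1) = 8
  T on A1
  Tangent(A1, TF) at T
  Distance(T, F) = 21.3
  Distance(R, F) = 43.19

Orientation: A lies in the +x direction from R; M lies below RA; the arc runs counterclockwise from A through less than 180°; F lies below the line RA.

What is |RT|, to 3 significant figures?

24.6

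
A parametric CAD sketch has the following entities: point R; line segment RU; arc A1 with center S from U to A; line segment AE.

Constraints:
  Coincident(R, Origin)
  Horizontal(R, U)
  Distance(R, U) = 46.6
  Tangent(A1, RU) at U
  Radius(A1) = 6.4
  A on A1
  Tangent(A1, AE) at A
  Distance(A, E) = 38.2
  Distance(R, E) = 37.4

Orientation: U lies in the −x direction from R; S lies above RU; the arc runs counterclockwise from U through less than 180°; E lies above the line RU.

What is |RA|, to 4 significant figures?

41.61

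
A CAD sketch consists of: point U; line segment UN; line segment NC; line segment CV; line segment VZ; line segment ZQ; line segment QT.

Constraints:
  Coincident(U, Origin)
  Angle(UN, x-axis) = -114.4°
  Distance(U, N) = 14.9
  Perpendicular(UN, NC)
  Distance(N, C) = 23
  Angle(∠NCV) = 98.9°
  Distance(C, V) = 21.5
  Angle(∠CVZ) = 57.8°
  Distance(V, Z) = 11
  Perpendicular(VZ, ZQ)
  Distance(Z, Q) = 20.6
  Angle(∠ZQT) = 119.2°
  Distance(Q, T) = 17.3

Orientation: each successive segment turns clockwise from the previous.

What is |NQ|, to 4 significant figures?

24.46

U is at the origin; UN runs at -114.4° with length 14.9, so N = (-6.155, -13.57). UN ⟂ NC, so NC runs at 155.6°; with |NC| = 23.0, C = (-27.10, -4.068). ∠NCV = 98.9° gives CV at 74.50° from the x-axis; with |CV| = 21.5, V = (-21.36, 16.65). ∠CVZ = 57.8° gives VZ at -47.70° from the x-axis; with |VZ| = 11.0, Z = (-13.95, 8.514). VZ ⟂ ZQ, so ZQ runs at -137.7°; with |ZQ| = 20.6, Q = (-29.19, -5.350). Then |NQ| = |Q − N| = 24.46.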